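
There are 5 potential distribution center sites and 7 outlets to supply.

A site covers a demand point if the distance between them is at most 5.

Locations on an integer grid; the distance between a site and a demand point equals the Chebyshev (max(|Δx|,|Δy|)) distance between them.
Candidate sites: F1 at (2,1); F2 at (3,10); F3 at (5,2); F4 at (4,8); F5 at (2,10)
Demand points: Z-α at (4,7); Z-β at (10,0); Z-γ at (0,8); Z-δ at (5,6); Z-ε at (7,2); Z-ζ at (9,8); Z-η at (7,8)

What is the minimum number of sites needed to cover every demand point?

2

Coverage sets (demand points within 5 of each site):
  F1: {Z-δ, Z-ε}
  F2: {Z-α, Z-γ, Z-δ, Z-η}
  F3: {Z-α, Z-β, Z-δ, Z-ε}
  F4: {Z-α, Z-γ, Z-δ, Z-ζ, Z-η}
  F5: {Z-α, Z-γ, Z-δ, Z-η}
No single site covers all 7 demand points.
But {F3, F4} covers everything, so the minimum is 2.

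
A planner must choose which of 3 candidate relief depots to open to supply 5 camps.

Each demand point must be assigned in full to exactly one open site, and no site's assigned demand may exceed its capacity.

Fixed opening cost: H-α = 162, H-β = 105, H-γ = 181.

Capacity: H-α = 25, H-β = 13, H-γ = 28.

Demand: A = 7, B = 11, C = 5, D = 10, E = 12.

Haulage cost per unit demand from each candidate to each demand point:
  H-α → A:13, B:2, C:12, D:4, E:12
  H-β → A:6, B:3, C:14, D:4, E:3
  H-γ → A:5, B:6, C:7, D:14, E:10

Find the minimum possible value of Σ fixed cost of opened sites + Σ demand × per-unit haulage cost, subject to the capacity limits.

595

Open {H-α, H-γ}; cheapest assignment that respects the capacities:
  H-α (cap 25, load 21): B, D — cost 11×2 + 10×4 = 62
  H-γ (cap 28, load 24): A, C, E — cost 7×5 + 5×7 + 12×10 = 190
  Shipping 252, fixed 343 → total 595.
  Any other capacity-feasible assignment to {H-α, H-γ} ships for at least 252.
Compare {H-α, H-β, H-γ}: its best feasible assignment gives total 616.
Every other set of open sites that can feasibly serve all demand totals ≥ 616 even under its best assignment. Minimum: 595.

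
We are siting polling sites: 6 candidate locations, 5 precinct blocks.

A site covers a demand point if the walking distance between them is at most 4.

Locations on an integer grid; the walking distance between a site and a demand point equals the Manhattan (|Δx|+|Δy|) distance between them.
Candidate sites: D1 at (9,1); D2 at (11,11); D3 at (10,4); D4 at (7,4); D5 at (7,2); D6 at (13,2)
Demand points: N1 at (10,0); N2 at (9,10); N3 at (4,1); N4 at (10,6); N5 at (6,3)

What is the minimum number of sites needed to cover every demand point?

3

Coverage sets (demand points within 4 of each site):
  D1: {N1}
  D2: {N2}
  D3: {N1, N4}
  D4: {N5}
  D5: {N3, N5}
  D6: {}
No 2 sites suffice: every size-2 union leaves at least one demand point uncovered.
But {D2, D3, D5} covers everything, so the minimum is 3.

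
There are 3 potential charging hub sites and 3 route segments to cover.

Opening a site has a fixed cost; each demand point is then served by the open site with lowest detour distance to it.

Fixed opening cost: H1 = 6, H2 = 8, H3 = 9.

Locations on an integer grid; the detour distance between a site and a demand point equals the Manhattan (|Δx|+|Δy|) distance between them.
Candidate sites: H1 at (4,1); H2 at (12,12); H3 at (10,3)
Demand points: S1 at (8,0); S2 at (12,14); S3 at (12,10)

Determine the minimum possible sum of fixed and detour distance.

Open {H1, H2}: assign each demand point to its cheapest open site.
  S1→H1 5, S2→H2 2, S3→H2 2
  detour distance 9, fixed 14 → total 23.
Compare {H2, H3}: detour distance 9 + fixed 17 = 26.
Compare {H2}: detour distance 20 + fixed 8 = 28.
Compare {H1, H2, H3}: detour distance 9 + fixed 23 = 32.
All other subsets cost ≥ 26. Minimum total cost: 23.

23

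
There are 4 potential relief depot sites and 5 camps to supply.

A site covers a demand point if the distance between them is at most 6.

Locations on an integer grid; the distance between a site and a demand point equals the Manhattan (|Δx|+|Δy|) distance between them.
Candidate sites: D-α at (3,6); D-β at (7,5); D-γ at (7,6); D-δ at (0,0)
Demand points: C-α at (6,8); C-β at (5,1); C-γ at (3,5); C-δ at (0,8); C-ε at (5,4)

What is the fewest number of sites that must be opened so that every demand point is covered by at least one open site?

2

Coverage sets (demand points within 6 of each site):
  D-α: {C-α, C-γ, C-δ, C-ε}
  D-β: {C-α, C-β, C-γ, C-ε}
  D-γ: {C-α, C-γ, C-ε}
  D-δ: {C-β}
No single site covers all 5 demand points.
But {D-α, D-β} covers everything, so the minimum is 2.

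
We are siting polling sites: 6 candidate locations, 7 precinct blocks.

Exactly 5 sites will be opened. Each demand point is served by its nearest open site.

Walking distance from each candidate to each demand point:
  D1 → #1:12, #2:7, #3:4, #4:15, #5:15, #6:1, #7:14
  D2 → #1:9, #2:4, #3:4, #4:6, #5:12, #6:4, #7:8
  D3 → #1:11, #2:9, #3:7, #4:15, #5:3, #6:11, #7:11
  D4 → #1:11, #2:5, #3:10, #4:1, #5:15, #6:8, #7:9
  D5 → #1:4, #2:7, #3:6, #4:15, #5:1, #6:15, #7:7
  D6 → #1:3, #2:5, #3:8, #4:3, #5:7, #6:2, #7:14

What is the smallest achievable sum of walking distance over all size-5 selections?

Open {D1, D2, D4, D5, D6}.
  #1→D6 3, #2→D2 4, #3→D1 4, #4→D4 1, #5→D5 1, #6→D1 1, #7→D5 7  ⇒ total 21.
Compare {D1, D2, D3, D4, D5}: total 22.
Compare {D1, D3, D4, D5, D6}: total 22.
No size-5 selection does better; minimum is 21.

21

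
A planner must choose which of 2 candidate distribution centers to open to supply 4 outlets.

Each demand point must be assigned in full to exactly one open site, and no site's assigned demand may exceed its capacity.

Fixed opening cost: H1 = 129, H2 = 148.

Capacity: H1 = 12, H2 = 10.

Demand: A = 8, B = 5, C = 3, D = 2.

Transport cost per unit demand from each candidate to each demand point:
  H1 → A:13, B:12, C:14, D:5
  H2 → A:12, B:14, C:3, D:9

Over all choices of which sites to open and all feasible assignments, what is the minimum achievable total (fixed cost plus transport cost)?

Open {H1, H2}; cheapest assignment that respects the capacities:
  H1 (cap 12, load 10): A, D — cost 8×13 + 2×5 = 114
  H2 (cap 10, load 8): B, C — cost 5×14 + 3×3 = 79
  Shipping 193, fixed 277 → total 470.
  Any other capacity-feasible assignment to {H1, H2} ships for at least 193.
Total demand is 18 and no other set of sites has combined capacity ≥ 18, so {H1, H2} is the only feasible choice of open sites. Minimum: 470.

470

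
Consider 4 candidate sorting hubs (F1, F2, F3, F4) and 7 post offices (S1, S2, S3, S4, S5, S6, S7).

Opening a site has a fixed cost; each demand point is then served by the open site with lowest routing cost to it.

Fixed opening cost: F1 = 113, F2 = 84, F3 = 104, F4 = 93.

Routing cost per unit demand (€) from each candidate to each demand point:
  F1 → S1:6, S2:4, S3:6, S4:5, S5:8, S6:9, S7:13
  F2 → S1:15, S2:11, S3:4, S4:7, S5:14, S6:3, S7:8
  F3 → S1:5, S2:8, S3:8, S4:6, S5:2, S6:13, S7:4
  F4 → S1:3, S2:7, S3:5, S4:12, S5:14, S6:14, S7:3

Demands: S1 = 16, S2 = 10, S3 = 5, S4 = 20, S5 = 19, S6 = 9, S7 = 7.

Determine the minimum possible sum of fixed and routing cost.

Open {F2, F3}: assign each demand point to its cheapest open site.
  S1→F3 16×5=80, S2→F3 10×8=80, S3→F2 5×4=20, S4→F3 20×6=120, S5→F3 19×2=38, S6→F2 9×3=27, S7→F3 7×4=28
  routing cost 393, fixed 188 → total 581.
Compare {F3}: routing cost 503 + fixed 104 = 607.
Compare {F1, F3}: routing cost 397 + fixed 217 = 614.
Compare {F2, F3, F4}: routing cost 344 + fixed 281 = 625.
All other subsets cost ≥ 607. Minimum total cost: 581.

581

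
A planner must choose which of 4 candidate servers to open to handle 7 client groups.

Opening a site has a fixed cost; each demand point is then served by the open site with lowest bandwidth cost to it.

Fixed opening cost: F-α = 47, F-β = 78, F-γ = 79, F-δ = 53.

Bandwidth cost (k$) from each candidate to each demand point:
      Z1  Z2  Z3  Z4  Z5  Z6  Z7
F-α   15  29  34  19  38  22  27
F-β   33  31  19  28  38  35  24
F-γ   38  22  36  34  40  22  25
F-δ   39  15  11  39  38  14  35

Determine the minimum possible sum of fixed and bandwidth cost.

231

Open {F-α}: assign each demand point to its cheapest open site.
  Z1→F-α 15, Z2→F-α 29, Z3→F-α 34, Z4→F-α 19, Z5→F-α 38, Z6→F-α 22, Z7→F-α 27
  bandwidth cost 184, fixed 47 → total 231.
Compare {F-α, F-δ}: bandwidth cost 139 + fixed 100 = 239.
Compare {F-δ}: bandwidth cost 191 + fixed 53 = 244.
Compare {F-β}: bandwidth cost 208 + fixed 78 = 286.
All other subsets cost ≥ 239. Minimum total cost: 231.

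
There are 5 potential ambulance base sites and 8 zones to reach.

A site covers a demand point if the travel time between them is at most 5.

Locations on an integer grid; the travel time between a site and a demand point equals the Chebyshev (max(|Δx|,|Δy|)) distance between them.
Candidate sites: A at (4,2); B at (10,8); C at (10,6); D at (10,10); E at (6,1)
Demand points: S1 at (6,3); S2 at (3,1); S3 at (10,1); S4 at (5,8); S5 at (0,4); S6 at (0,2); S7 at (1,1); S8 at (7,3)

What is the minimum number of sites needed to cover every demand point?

2

Coverage sets (demand points within 5 of each site):
  A: {S1, S2, S5, S6, S7, S8}
  B: {S1, S4, S8}
  C: {S1, S3, S4, S8}
  D: {S4}
  E: {S1, S2, S3, S7, S8}
No single site covers all 8 demand points.
But {A, C} covers everything, so the minimum is 2.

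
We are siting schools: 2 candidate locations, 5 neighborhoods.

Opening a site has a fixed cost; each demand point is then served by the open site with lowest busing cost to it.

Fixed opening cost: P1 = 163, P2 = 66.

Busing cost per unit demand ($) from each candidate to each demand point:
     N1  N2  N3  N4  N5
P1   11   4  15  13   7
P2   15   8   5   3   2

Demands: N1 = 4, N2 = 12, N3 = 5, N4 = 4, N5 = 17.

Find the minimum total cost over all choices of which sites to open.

293

Open {P2}: assign each demand point to its cheapest open site.
  N1→P2 4×15=60, N2→P2 12×8=96, N3→P2 5×5=25, N4→P2 4×3=12, N5→P2 17×2=34
  busing cost 227, fixed 66 → total 293.
Compare {P1, P2}: busing cost 163 + fixed 229 = 392.
Compare {P1}: busing cost 338 + fixed 163 = 501.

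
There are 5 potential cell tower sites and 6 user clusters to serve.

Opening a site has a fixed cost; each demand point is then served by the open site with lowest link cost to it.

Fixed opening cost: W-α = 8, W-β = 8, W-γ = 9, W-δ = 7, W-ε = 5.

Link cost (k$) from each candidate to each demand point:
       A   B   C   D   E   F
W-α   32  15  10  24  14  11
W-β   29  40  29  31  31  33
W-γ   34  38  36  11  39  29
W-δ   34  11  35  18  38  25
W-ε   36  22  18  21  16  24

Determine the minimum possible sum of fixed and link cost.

Open {W-α, W-γ}: assign each demand point to its cheapest open site.
  A→W-α 32, B→W-α 15, C→W-α 10, D→W-γ 11, E→W-α 14, F→W-α 11
  link cost 93, fixed 17 → total 110.
Compare {W-α, W-δ}: link cost 96 + fixed 15 = 111.
Compare {W-α, W-γ, W-δ}: link cost 89 + fixed 24 = 113.
Compare {W-α}: link cost 106 + fixed 8 = 114.
All other subsets cost ≥ 111. Minimum total cost: 110.

110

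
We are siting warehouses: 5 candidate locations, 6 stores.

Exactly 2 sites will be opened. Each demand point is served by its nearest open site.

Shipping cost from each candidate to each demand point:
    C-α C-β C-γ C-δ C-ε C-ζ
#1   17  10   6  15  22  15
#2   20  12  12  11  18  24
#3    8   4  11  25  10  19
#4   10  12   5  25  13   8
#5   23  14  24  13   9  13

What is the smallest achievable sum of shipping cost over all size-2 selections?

Open {#4, #5}.
  C-α→#4 10, C-β→#4 12, C-γ→#4 5, C-δ→#5 13, C-ε→#5 9, C-ζ→#4 8  ⇒ total 57.
Compare {#1, #3}: total 58.
Compare {#3, #5}: total 58.
No size-2 selection does better; minimum is 57.

57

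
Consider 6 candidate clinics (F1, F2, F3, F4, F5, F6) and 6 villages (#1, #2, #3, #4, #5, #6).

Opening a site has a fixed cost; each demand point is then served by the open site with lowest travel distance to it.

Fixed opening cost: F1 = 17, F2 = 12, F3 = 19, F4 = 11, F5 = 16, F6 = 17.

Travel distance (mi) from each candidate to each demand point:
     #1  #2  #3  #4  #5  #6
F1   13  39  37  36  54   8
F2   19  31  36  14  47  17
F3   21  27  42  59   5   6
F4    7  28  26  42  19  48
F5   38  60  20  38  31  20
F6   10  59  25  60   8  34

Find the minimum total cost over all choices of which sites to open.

Open {F2, F3, F4}: assign each demand point to its cheapest open site.
  #1→F4 7, #2→F3 27, #3→F4 26, #4→F2 14, #5→F3 5, #6→F3 6
  travel distance 85, fixed 42 → total 127.
Compare {F2, F4}: travel distance 111 + fixed 23 = 134.
Compare {F2, F6}: travel distance 105 + fixed 29 = 134.
Compare {F2, F3, F6}: travel distance 87 + fixed 48 = 135.
All other subsets cost ≥ 134. Minimum total cost: 127.

127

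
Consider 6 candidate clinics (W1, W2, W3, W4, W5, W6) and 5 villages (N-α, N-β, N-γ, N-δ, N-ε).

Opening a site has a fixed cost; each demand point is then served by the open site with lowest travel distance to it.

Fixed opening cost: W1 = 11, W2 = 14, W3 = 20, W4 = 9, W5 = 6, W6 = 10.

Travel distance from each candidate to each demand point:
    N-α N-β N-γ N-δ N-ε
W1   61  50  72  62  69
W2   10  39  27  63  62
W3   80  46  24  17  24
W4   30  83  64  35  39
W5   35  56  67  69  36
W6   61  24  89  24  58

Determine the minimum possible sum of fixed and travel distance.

143

Open {W2, W3, W6}: assign each demand point to its cheapest open site.
  N-α→W2 10, N-β→W6 24, N-γ→W3 24, N-δ→W3 17, N-ε→W3 24
  travel distance 99, fixed 44 → total 143.
Compare {W2, W3}: travel distance 114 + fixed 34 = 148.
Compare {W2, W3, W5, W6}: travel distance 99 + fixed 50 = 149.
Compare {W2, W5, W6}: travel distance 121 + fixed 30 = 151.
All other subsets cost ≥ 148. Minimum total cost: 143.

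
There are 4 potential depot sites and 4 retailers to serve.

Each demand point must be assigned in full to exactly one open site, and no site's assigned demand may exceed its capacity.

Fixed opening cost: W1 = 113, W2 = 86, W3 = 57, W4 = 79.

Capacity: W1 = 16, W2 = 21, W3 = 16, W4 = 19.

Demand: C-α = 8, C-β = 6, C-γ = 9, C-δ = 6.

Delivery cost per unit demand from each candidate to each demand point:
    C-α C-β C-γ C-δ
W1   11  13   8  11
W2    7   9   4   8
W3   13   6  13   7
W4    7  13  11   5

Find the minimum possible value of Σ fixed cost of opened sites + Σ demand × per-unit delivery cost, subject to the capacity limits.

313

Open {W2, W3}; cheapest assignment that respects the capacities:
  W2 (cap 21, load 17): C-α, C-γ — cost 8×7 + 9×4 = 92
  W3 (cap 16, load 12): C-β, C-δ — cost 6×6 + 6×7 = 78
  Shipping 170, fixed 143 → total 313.
  Any other capacity-feasible assignment to {W2, W3} ships for at least 170.
Compare {W2, W4}: its best feasible assignment gives total 341.
Compare {W3, W4}: its best feasible assignment gives total 369.
Every other set of open sites that can feasibly serve all demand totals ≥ 341 even under its best assignment. Minimum: 313.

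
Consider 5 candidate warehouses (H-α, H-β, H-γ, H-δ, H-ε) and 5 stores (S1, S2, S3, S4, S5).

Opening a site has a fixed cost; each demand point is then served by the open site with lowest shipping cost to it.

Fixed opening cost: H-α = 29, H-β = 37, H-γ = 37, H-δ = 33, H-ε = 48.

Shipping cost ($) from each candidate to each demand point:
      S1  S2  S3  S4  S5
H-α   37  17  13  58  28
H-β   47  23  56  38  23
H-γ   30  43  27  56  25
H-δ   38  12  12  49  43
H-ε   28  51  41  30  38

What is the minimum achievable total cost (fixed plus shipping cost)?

182

Open {H-α}: assign each demand point to its cheapest open site.
  S1→H-α 37, S2→H-α 17, S3→H-α 13, S4→H-α 58, S5→H-α 28
  shipping cost 153, fixed 29 → total 182.
Compare {H-δ}: shipping cost 154 + fixed 33 = 187.
Compare {H-α, H-ε}: shipping cost 116 + fixed 77 = 193.
Compare {H-β, H-δ}: shipping cost 123 + fixed 70 = 193.
All other subsets cost ≥ 187. Minimum total cost: 182.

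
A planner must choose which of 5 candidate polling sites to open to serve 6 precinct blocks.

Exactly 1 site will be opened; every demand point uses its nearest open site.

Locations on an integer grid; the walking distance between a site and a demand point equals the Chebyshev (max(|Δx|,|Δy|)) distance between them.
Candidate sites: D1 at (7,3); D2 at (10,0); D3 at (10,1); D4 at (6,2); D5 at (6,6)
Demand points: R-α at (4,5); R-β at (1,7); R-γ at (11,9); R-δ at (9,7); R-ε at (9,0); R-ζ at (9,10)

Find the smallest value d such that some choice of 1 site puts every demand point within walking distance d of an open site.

6

Open {D5}.
  Farthest demand point is R-ε at walking distance 6 (to D5); all others are ≤ 6.
With {D1} the worst case is 7.
With {D4} the worst case is 8.
No size-1 selection achieves below 6.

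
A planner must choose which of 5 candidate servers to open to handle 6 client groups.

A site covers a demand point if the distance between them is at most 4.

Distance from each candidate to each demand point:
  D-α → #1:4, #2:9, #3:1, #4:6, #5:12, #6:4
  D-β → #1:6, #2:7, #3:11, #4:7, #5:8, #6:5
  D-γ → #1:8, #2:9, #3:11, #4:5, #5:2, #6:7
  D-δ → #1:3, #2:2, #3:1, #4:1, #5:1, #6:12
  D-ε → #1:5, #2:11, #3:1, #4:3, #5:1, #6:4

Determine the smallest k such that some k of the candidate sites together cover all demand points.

2

Coverage sets (demand points within 4 of each site):
  D-α: {#1, #3, #6}
  D-β: {}
  D-γ: {#5}
  D-δ: {#1, #2, #3, #4, #5}
  D-ε: {#3, #4, #5, #6}
No single site covers all 6 demand points.
But {D-α, D-δ} covers everything, so the minimum is 2.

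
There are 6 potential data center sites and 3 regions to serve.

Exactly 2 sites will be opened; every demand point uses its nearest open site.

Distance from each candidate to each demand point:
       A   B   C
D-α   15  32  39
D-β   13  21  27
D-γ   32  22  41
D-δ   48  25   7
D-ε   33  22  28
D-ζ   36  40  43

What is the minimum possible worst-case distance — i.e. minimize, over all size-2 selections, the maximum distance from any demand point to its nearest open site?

21

Open {D-β, D-δ}.
  Farthest demand point is B at distance 21 (to D-β); all others are ≤ 21.
With {D-α, D-δ} the worst case is 25.
With {D-α, D-β} the worst case is 27.
No size-2 selection achieves below 21.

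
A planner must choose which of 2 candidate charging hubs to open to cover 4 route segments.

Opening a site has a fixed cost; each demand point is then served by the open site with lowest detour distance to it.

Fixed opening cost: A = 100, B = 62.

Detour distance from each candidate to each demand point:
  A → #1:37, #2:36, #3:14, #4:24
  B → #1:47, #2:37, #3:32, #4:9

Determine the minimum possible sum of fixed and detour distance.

Open {B}: assign each demand point to its cheapest open site.
  #1→B 47, #2→B 37, #3→B 32, #4→B 9
  detour distance 125, fixed 62 → total 187.
Compare {A}: detour distance 111 + fixed 100 = 211.
Compare {A, B}: detour distance 96 + fixed 162 = 258.

187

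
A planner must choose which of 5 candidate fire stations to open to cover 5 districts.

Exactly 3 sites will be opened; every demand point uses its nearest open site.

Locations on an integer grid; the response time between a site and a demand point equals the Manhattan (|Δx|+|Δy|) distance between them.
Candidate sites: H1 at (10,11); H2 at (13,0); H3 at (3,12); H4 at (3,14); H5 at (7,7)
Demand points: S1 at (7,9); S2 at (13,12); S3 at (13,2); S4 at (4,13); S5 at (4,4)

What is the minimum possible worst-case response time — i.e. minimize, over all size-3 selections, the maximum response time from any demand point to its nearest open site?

8

Open {H1, H2, H5}.
  Farthest demand point is S4 at response time 8 (to H1); all others are ≤ 8.
With {H1, H2, H3} the worst case is 9.
With {H2, H3, H4} the worst case is 10.
No size-3 selection achieves below 8.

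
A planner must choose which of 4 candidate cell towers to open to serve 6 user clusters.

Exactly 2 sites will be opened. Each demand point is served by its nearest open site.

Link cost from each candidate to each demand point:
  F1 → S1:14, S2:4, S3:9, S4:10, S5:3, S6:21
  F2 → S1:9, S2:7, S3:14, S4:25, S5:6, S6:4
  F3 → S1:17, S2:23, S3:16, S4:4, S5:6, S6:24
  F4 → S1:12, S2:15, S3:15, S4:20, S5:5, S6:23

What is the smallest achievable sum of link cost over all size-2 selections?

Open {F1, F2}.
  S1→F2 9, S2→F1 4, S3→F1 9, S4→F1 10, S5→F1 3, S6→F2 4  ⇒ total 39.
Compare {F2, F3}: total 44.
Compare {F1, F3}: total 55.
No size-2 selection does better; minimum is 39.

39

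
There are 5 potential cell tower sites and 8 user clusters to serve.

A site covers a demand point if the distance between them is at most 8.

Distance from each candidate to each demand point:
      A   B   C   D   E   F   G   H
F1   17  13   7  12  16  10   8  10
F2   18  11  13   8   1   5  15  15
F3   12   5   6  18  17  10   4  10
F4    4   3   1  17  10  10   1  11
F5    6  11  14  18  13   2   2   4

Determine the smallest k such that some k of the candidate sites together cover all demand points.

3

Coverage sets (demand points within 8 of each site):
  F1: {C, G}
  F2: {D, E, F}
  F3: {B, C, G}
  F4: {A, B, C, G}
  F5: {A, F, G, H}
No 2 sites suffice: every size-2 union leaves at least one demand point uncovered.
But {F2, F3, F5} covers everything, so the minimum is 3.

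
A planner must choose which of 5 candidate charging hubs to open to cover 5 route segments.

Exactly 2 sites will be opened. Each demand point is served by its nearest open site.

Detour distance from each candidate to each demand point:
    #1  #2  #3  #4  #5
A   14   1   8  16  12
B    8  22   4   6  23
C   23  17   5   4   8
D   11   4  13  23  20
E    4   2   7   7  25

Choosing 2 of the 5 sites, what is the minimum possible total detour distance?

Open {C, E}.
  #1→E 4, #2→E 2, #3→C 5, #4→C 4, #5→C 8  ⇒ total 23.
Compare {A, B}: total 31.
Compare {A, E}: total 31.
No size-2 selection does better; minimum is 23.

23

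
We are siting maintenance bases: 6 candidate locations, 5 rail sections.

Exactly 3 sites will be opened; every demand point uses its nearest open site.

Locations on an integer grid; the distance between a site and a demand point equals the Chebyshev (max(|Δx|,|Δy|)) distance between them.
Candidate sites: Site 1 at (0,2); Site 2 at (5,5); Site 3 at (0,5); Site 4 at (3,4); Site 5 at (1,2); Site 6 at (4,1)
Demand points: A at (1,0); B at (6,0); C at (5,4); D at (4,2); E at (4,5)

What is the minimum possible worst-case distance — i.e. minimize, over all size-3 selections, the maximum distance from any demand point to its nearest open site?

2

Open {Site 1, Site 2, Site 6}.
  Farthest demand point is A at distance 2 (to Site 1); all others are ≤ 2.
With {Site 1, Site 4, Site 6} the worst case is 2.
With {Site 2, Site 5, Site 6} the worst case is 2.
No size-3 selection achieves below 2.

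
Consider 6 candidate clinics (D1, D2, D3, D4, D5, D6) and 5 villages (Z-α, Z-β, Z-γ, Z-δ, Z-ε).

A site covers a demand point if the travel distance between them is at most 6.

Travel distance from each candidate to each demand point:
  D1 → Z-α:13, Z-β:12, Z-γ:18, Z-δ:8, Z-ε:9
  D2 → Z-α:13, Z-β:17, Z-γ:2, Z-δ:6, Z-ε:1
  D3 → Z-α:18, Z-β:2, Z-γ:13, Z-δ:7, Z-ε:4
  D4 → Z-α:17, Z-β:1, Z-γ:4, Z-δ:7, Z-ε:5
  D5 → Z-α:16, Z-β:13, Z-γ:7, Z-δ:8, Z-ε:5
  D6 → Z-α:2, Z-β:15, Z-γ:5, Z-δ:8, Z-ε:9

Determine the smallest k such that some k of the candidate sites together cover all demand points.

3

Coverage sets (demand points within 6 of each site):
  D1: {}
  D2: {Z-γ, Z-δ, Z-ε}
  D3: {Z-β, Z-ε}
  D4: {Z-β, Z-γ, Z-ε}
  D5: {Z-ε}
  D6: {Z-α, Z-γ}
No 2 sites suffice: every size-2 union leaves at least one demand point uncovered.
But {D2, D3, D6} covers everything, so the minimum is 3.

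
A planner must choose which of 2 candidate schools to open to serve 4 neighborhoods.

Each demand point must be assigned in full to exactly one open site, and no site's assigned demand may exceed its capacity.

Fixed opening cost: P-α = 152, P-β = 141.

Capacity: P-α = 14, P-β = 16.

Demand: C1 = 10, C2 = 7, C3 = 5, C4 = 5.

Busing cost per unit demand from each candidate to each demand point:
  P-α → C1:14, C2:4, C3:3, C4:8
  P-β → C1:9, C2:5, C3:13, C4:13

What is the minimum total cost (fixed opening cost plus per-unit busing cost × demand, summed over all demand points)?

491

Open {P-α, P-β}; cheapest assignment that respects the capacities:
  P-α (cap 14, load 12): C2, C3 — cost 7×4 + 5×3 = 43
  P-β (cap 16, load 15): C1, C4 — cost 10×9 + 5×13 = 155
  Shipping 198, fixed 293 → total 491.
  Any other capacity-feasible assignment to {P-α, P-β} ships for at least 198.
Total demand is 27 and no other set of sites has combined capacity ≥ 27, so {P-α, P-β} is the only feasible choice of open sites. Minimum: 491.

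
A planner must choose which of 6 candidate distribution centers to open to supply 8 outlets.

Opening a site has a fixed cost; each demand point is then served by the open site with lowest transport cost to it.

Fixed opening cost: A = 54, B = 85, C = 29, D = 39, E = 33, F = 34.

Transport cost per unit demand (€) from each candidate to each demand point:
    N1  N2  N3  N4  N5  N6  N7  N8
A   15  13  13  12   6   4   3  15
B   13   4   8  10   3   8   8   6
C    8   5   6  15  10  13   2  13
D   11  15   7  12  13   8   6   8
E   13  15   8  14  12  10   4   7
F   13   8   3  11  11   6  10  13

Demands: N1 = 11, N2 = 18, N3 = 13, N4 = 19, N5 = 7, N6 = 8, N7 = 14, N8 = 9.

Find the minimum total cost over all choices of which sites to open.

Open {B, C, F}: assign each demand point to its cheapest open site.
  N1→C 11×8=88, N2→B 18×4=72, N3→F 13×3=39, N4→B 19×10=190, N5→B 7×3=21, N6→F 8×6=48, N7→C 14×2=28, N8→B 9×6=54
  transport cost 540, fixed 148 → total 688.
Compare {B, C}: transport cost 595 + fixed 114 = 709.
Compare {B, C, E, F}: transport cost 540 + fixed 181 = 721.
Compare {A, B, C, F}: transport cost 524 + fixed 202 = 726.
All other subsets cost ≥ 709. Minimum total cost: 688.

688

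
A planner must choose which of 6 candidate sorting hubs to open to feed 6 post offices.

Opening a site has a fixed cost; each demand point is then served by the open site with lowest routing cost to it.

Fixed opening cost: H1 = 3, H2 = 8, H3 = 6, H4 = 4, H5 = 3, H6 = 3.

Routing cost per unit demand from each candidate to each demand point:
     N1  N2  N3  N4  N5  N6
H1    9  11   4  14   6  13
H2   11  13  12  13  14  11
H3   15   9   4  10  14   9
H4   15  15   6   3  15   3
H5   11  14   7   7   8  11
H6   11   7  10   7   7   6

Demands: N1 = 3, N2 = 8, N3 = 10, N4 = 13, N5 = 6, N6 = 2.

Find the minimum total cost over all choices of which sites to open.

Open {H1, H4, H6}: assign each demand point to its cheapest open site.
  N1→H1 3×9=27, N2→H6 8×7=56, N3→H1 10×4=40, N4→H4 13×3=39, N5→H1 6×6=36, N6→H4 2×3=6
  routing cost 204, fixed 10 → total 214.
Compare {H1, H4, H5, H6}: routing cost 204 + fixed 13 = 217.
Compare {H1, H3, H4, H6}: routing cost 204 + fixed 16 = 220.
Compare {H1, H2, H4, H6}: routing cost 204 + fixed 18 = 222.
All other subsets cost ≥ 217. Minimum total cost: 214.

214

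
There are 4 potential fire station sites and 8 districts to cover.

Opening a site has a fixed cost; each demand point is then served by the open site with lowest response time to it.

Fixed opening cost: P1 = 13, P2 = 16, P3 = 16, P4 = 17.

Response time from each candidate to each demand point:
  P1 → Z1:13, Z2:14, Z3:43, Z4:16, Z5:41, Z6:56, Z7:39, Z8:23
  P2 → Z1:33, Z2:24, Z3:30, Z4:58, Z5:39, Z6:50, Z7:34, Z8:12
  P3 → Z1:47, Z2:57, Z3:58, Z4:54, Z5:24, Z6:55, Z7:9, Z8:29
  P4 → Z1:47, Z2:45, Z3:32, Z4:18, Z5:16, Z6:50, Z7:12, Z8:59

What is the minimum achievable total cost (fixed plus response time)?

206

Open {P1, P4}: assign each demand point to its cheapest open site.
  Z1→P1 13, Z2→P1 14, Z3→P4 32, Z4→P1 16, Z5→P4 16, Z6→P4 50, Z7→P4 12, Z8→P1 23
  response time 176, fixed 30 → total 206.
Compare {P1, P2, P4}: response time 163 + fixed 46 = 209.
Compare {P1, P2, P3}: response time 168 + fixed 45 = 213.
Compare {P1, P3, P4}: response time 173 + fixed 46 = 219.
All other subsets cost ≥ 209. Minimum total cost: 206.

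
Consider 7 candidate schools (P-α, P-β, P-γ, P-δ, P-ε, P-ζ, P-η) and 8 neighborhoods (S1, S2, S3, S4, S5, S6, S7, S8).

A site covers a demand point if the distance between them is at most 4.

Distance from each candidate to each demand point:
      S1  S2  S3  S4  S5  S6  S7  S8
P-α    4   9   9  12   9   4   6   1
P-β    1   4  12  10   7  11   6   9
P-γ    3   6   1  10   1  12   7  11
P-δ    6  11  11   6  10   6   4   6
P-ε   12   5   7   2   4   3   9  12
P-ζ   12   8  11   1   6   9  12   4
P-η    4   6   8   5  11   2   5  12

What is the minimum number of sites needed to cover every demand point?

Coverage sets (demand points within 4 of each site):
  P-α: {S1, S6, S8}
  P-β: {S1, S2}
  P-γ: {S1, S3, S5}
  P-δ: {S7}
  P-ε: {S4, S5, S6}
  P-ζ: {S4, S8}
  P-η: {S1, S6}
No 4 sites suffice: every size-4 union leaves at least one demand point uncovered.
But {P-α, P-β, P-γ, P-δ, P-ε} covers everything, so the minimum is 5.

5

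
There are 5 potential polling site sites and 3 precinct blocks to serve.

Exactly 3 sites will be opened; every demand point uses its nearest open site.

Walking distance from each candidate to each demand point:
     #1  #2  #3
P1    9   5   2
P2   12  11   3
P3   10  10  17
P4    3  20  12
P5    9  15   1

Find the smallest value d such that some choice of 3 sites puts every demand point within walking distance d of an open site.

5

Open {P1, P2, P4}.
  Farthest demand point is #2 at walking distance 5 (to P1); all others are ≤ 5.
With {P1, P3, P4} the worst case is 5.
With {P1, P4, P5} the worst case is 5.
No size-3 selection achieves below 5.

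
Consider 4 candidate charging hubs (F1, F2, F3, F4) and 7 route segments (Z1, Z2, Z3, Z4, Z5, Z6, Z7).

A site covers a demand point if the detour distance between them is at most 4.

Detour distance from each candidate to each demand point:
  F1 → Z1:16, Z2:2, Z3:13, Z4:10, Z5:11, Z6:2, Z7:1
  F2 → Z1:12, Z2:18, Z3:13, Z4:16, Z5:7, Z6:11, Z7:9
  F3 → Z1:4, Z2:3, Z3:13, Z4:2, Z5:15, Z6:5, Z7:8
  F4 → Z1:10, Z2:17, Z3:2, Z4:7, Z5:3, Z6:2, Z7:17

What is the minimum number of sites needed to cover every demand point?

3

Coverage sets (demand points within 4 of each site):
  F1: {Z2, Z6, Z7}
  F2: {}
  F3: {Z1, Z2, Z4}
  F4: {Z3, Z5, Z6}
No 2 sites suffice: every size-2 union leaves at least one demand point uncovered.
But {F1, F3, F4} covers everything, so the minimum is 3.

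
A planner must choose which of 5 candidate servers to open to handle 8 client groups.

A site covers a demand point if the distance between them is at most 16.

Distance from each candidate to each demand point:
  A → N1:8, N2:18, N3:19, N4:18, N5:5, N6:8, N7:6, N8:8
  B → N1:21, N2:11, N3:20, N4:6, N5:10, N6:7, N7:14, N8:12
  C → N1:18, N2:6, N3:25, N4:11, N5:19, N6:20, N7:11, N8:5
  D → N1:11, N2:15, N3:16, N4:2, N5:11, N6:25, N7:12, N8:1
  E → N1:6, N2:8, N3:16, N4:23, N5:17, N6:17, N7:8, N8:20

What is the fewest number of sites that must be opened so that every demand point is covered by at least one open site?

2

Coverage sets (demand points within 16 of each site):
  A: {N1, N5, N6, N7, N8}
  B: {N2, N4, N5, N6, N7, N8}
  C: {N2, N4, N7, N8}
  D: {N1, N2, N3, N4, N5, N7, N8}
  E: {N1, N2, N3, N7}
No single site covers all 8 demand points.
But {A, D} covers everything, so the minimum is 2.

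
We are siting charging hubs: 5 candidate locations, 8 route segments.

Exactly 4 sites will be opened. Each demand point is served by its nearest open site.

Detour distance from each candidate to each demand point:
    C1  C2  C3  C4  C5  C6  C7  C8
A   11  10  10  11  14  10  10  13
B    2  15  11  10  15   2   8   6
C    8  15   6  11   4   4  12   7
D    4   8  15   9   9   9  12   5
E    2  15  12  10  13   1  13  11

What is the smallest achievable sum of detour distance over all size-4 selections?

Open {B, C, D, E}.
  C1→B 2, C2→D 8, C3→C 6, C4→D 9, C5→C 4, C6→E 1, C7→B 8, C8→D 5  ⇒ total 43.
Compare {A, B, C, D}: total 44.
Compare {A, C, D, E}: total 45.
No size-4 selection does better; minimum is 43.

43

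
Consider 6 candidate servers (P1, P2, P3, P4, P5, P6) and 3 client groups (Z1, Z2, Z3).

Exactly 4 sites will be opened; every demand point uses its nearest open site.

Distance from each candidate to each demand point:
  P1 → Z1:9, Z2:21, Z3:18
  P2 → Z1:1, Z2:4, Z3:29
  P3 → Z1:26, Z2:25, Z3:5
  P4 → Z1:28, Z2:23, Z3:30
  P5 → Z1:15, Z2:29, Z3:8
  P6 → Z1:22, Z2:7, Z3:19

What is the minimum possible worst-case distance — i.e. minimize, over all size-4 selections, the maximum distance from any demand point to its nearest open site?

5

Open {P1, P2, P3, P4}.
  Farthest demand point is Z3 at distance 5 (to P3); all others are ≤ 5.
With {P1, P2, P3, P5} the worst case is 5.
With {P1, P2, P3, P6} the worst case is 5.
No size-4 selection achieves below 5.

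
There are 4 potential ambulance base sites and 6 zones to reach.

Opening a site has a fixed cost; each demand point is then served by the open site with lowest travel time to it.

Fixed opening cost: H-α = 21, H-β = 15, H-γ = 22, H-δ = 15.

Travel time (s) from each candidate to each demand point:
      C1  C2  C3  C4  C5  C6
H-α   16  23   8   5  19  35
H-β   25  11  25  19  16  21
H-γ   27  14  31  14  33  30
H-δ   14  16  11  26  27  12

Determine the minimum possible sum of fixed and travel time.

110

Open {H-α, H-δ}: assign each demand point to its cheapest open site.
  C1→H-δ 14, C2→H-δ 16, C3→H-α 8, C4→H-α 5, C5→H-α 19, C6→H-δ 12
  travel time 74, fixed 36 → total 110.
Compare {H-α, H-β}: travel time 77 + fixed 36 = 113.
Compare {H-β, H-δ}: travel time 83 + fixed 30 = 113.
Compare {H-α, H-β, H-δ}: travel time 66 + fixed 51 = 117.
All other subsets cost ≥ 113. Minimum total cost: 110.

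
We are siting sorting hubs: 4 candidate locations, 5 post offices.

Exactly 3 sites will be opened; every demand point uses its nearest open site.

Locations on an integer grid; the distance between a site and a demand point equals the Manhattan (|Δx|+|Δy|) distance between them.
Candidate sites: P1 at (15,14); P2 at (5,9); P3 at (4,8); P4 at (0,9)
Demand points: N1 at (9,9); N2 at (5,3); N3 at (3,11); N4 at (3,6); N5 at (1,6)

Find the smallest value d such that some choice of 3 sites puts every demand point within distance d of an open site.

Open {P1, P2, P3}.
  Farthest demand point is N2 at distance 6 (to P2); all others are ≤ 6.
With {P1, P2, P4} the worst case is 6.
With {P1, P3, P4} the worst case is 6.
No size-3 selection achieves below 6.

6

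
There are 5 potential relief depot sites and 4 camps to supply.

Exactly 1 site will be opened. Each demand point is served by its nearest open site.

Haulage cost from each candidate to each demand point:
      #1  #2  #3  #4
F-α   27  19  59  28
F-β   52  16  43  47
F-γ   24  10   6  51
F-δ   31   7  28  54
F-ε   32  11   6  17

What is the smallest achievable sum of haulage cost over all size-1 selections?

Open {F-ε}.
  #1→F-ε 32, #2→F-ε 11, #3→F-ε 6, #4→F-ε 17  ⇒ total 66.
Compare {F-γ}: total 91.
Compare {F-δ}: total 120.
No size-1 selection does better; minimum is 66.

66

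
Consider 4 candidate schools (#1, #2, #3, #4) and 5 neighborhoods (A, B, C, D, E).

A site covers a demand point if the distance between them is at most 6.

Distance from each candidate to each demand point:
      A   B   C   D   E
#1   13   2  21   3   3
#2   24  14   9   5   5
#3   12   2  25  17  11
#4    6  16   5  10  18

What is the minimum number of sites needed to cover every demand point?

Coverage sets (demand points within 6 of each site):
  #1: {B, D, E}
  #2: {D, E}
  #3: {B}
  #4: {A, C}
No single site covers all 5 demand points.
But {#1, #4} covers everything, so the minimum is 2.

2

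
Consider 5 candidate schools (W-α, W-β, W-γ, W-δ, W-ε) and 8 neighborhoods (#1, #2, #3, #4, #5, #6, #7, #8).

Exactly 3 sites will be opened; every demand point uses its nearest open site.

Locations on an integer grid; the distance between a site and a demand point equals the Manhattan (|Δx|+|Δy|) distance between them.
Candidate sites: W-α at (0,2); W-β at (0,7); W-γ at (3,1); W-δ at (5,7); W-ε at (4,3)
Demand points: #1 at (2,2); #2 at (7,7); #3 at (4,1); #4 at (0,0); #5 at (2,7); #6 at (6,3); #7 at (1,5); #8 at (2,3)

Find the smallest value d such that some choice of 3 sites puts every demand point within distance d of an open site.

Open {W-α, W-δ, W-ε}.
  Farthest demand point is #7 at distance 4 (to W-α); all others are ≤ 4.
With {W-α, W-β, W-δ} the worst case is 5.
With {W-α, W-γ, W-δ} the worst case is 5.
No size-3 selection achieves below 4.

4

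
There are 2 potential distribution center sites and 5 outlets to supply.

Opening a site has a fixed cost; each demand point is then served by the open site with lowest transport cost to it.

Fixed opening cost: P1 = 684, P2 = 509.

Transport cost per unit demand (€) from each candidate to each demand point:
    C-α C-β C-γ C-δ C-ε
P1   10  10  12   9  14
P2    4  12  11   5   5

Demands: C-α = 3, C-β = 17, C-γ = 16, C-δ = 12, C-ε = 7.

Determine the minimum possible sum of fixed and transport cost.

996

Open {P2}: assign each demand point to its cheapest open site.
  C-α→P2 3×4=12, C-β→P2 17×12=204, C-γ→P2 16×11=176, C-δ→P2 12×5=60, C-ε→P2 7×5=35
  transport cost 487, fixed 509 → total 996.
Compare {P1}: transport cost 598 + fixed 684 = 1282.
Compare {P1, P2}: transport cost 453 + fixed 1193 = 1646.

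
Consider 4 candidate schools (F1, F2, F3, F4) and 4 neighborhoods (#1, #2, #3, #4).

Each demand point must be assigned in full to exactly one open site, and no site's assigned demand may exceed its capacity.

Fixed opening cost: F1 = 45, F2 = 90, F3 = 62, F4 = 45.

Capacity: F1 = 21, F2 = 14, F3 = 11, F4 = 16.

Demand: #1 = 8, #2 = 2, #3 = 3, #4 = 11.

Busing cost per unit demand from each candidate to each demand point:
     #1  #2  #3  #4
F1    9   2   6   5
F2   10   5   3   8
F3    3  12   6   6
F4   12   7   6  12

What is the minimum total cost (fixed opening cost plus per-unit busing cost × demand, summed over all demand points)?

208

Open {F1, F3}; cheapest assignment that respects the capacities:
  F1 (cap 21, load 16): #2, #3, #4 — cost 2×2 + 3×6 + 11×5 = 77
  F3 (cap 11, load 8): #1 — cost 8×3 = 24
  Shipping 101, fixed 107 → total 208.
  Any other capacity-feasible assignment to {F1, F3} ships for at least 101.
Compare {F1, F4}: its best feasible assignment gives total 239.
Compare {F1, F3, F4}: its best feasible assignment gives total 253.
Every other set of open sites that can feasibly serve all demand totals ≥ 239 even under its best assignment. Minimum: 208.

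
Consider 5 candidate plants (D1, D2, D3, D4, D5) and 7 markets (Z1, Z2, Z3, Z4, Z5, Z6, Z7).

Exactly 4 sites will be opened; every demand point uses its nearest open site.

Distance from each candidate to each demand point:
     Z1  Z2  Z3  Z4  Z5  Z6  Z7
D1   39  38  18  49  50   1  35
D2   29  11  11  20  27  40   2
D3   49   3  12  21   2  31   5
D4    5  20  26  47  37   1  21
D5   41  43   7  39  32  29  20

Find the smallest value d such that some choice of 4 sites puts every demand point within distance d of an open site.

20

Open {D1, D2, D3, D4}.
  Farthest demand point is Z4 at distance 20 (to D2); all others are ≤ 20.
With {D2, D3, D4, D5} the worst case is 20.
With {D1, D3, D4, D5} the worst case is 21.
No size-4 selection achieves below 20.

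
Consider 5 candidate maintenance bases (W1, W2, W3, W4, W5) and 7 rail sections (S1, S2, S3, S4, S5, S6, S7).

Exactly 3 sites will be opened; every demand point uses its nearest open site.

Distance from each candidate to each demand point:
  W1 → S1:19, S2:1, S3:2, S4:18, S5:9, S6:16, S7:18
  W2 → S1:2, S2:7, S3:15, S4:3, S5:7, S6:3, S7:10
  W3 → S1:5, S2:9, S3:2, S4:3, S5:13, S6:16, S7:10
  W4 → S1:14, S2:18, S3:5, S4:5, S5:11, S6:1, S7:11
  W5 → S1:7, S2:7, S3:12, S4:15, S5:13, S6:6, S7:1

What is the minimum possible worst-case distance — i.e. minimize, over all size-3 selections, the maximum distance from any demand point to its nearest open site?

7

Open {W1, W2, W5}.
  Farthest demand point is S5 at distance 7 (to W2); all others are ≤ 7.
With {W2, W3, W5} the worst case is 7.
With {W2, W4, W5} the worst case is 7.
No size-3 selection achieves below 7.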